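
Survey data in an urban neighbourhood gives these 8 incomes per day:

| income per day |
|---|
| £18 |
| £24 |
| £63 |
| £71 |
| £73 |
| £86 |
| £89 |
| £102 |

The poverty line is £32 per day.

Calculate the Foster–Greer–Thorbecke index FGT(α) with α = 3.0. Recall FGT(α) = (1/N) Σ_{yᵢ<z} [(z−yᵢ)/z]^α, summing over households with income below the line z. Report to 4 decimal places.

0.0124

Poor units: £18, £24 (q = 2 of N = 8).
Shortfall ratios: (32−18)/32 = 0.4375; (32−24)/32 = 0.2500.
Raised to α = 3.0: 0.08374; 0.01562.
Sum = 0.099365; FGT(3.0) = 0.099365 / 8 = 0.0124.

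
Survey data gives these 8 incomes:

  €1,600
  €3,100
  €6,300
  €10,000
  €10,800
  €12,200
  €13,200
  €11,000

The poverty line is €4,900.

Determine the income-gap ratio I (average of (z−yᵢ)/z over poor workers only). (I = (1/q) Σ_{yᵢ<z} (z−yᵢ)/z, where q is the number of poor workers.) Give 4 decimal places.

0.5204

Poor units: €1,600, €3,100 (q = 2 of N = 8).
Relative gaps: 0.6735, 0.3673; sum = 1.040816.
The income-gap ratio divides by q (the poor only): 1.040816 / 2 = 0.5204.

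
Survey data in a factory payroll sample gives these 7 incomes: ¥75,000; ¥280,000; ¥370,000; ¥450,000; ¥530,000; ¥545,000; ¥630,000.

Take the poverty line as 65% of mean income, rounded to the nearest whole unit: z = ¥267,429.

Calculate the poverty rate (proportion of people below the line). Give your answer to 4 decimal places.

1 of the 7 people have income below ¥267,429.
H = 1/7 = 0.1429.

0.1429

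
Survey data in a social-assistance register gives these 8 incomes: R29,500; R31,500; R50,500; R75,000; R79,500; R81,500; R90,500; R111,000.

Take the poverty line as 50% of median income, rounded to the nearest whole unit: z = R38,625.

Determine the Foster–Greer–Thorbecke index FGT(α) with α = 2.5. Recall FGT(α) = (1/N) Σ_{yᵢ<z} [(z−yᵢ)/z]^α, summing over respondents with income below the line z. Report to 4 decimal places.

Poor units: R29,500, R31,500 (q = 2 of N = 8).
Gap ratios (z−y)/z: (38625−29500)/38625 = 0.2362; (38625−31500)/38625 = 0.1845.
Raised to α = 2.5: 0.02713; 0.01461.
Sum = 0.041742; FGT(2.5) = 0.041742 / 8 = 0.0052.

0.0052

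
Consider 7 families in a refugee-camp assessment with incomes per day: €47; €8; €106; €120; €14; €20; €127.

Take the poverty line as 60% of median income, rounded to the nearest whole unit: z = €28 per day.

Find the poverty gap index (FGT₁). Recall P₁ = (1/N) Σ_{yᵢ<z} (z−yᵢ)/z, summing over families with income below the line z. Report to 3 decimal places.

Poor units: €8, €14, €20 (q = 3 of N = 7).
Normalized shortfalls: (28−8)/28 = 0.7143; (28−14)/28 = 0.5000; (28−20)/28 = 0.2857.
Σ = 1.500000. Dividing by the full population N = 7 gives P₁ = 0.214.

0.214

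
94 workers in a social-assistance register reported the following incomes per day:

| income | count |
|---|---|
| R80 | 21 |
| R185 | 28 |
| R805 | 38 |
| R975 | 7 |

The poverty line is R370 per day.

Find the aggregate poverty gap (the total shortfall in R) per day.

Poor units: 21×R80, 28×R185 (q = 49 of N = 94).
Individual gaps: 21×(370−80) = 6090; 28×(370−185) = 5180.
Aggregate gap = R11,270.

R11,270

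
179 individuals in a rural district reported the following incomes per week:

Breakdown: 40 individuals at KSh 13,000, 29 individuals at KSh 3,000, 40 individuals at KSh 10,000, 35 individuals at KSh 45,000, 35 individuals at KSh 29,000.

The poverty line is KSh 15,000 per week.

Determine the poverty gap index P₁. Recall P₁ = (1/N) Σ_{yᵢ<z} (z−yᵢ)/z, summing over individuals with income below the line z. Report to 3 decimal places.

Poor units: 29×KSh 3,000, 40×KSh 10,000, 40×KSh 13,000 (q = 109 of N = 179).
Relative gaps: (15000−3000)/15000 = 0.8000 (×29); (15000−10000)/15000 = 0.3333 (×40); (15000−13000)/15000 = 0.1333 (×40).
Sum of shortfalls = 41.866667; P₁ averages over all N: 41.866667 / 179 = 0.234.

0.234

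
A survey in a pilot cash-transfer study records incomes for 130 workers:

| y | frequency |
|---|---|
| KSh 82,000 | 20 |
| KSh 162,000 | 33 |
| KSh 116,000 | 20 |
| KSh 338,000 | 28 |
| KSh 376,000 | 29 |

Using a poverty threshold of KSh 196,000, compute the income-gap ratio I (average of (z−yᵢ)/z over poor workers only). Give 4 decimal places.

0.3496

Below z: 20×KSh 82,000, 20×KSh 116,000, 33×KSh 162,000 (q = 73 of N = 130).
Relative gaps: 0.5816 (×20), 0.4082 (×20), 0.1735 (×33); sum = 25.520408.
The income-gap ratio divides by q (the poor only): 25.520408 / 73 = 0.3496.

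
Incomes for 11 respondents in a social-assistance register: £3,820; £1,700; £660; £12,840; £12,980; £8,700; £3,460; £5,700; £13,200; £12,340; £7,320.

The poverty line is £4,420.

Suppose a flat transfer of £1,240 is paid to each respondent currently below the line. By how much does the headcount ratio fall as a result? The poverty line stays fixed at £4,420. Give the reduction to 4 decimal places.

0.1818

Before: below the line — £660, £1,700, £3,460, £3,820; headcount ratio = 0.363636.
After the £1,240 transfer: below the line — £1,900, £2,940; headcount ratio = 0.181818.
Reduction = 0.363636 − 0.181818 = 0.1818.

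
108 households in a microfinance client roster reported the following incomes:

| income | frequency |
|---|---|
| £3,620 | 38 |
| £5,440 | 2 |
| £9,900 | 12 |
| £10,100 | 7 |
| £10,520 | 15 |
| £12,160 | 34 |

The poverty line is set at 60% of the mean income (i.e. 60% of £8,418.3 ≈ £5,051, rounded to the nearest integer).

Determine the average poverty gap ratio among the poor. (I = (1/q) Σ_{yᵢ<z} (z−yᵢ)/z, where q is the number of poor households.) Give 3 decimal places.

0.283

Below z: 38×£3,620 (q = 38 of N = 108).
Relative gaps: 0.2833 (×38); sum = 10.765789.
I averages over the q = 38 poor units only: 10.765789 / 38 = 0.283.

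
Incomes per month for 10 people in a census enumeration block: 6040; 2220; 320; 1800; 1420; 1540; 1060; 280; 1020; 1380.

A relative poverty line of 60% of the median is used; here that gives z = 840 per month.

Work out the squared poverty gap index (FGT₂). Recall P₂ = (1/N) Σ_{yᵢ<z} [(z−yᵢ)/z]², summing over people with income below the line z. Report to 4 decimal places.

Incomes under z: 280, 320 (q = 2 of N = 10).
Shortfall ratios: (840−280)/840 = 0.6667; (840−320)/840 = 0.6190.
Squared: 0.4444; 0.3832.
Sum = 0.827664; P₂ = 0.827664 / 10 = 0.0828.

0.0828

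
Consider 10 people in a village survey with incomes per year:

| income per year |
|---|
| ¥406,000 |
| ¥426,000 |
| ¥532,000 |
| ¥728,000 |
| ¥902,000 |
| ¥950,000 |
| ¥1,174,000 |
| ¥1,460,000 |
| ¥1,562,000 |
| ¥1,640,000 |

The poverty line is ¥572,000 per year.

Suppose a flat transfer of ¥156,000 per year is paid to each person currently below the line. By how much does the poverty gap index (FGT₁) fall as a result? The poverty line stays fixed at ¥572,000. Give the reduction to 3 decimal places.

0.060

Before: below the line — ¥406,000, ¥426,000, ¥532,000; poverty gap index (FGT₁) = 0.06154.
After the ¥156,000 transfer: below the line — ¥562,000; poverty gap index (FGT₁) = 0.00175.
Reduction = 0.06154 − 0.00175 = 0.060.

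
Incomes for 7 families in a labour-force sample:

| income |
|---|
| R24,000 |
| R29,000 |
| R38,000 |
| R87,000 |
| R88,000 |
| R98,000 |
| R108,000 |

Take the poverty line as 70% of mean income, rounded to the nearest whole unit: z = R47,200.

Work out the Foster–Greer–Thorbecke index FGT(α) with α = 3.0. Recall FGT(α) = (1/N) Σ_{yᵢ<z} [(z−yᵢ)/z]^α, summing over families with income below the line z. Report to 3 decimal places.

0.026

Incomes under z: R24,000, R29,000, R38,000 (q = 3 of N = 7).
Shortfall ratios: (47200−24000)/47200 = 0.4915; (47200−29000)/47200 = 0.3856; (47200−38000)/47200 = 0.1949.
Raised to α = 3.0: 0.11875; 0.05733; 0.00741.
Sum = 0.183487; FGT(3.0) = 0.183487 / 7 = 0.026.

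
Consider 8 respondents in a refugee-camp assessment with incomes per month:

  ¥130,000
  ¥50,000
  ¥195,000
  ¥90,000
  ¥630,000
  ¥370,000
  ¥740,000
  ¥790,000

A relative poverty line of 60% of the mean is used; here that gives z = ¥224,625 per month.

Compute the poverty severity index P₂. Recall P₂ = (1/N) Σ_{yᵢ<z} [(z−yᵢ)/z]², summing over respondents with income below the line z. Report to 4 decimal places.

0.1448

Below z: ¥50,000, ¥90,000, ¥130,000, ¥195,000 (q = 4 of N = 8).
Gap ratios (z−y)/z: (224625−50000)/224625 = 0.7774; (224625−90000)/224625 = 0.5993; (224625−130000)/224625 = 0.4213; (224625−195000)/224625 = 0.1319.
Squared: 0.6044; 0.3592; 0.1775; 0.0174.
Sum = 1.158412; P₂ = 1.158412 / 8 = 0.1448.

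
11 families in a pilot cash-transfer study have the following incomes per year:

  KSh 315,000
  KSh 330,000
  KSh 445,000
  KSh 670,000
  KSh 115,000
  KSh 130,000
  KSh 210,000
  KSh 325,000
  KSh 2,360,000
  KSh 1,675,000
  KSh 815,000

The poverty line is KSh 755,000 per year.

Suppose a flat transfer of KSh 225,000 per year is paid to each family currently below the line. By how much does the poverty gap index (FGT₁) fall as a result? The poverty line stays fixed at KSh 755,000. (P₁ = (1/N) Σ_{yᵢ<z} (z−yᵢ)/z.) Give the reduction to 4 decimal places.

0.1999

Before: below the line — KSh 115,000, KSh 130,000, KSh 210,000, KSh 315,000, KSh 325,000, KSh 330,000, KSh 445,000, KSh 670,000; poverty gap index (FGT₁) = 0.421433.
After the KSh 225,000 transfer: below the line — KSh 340,000, KSh 355,000, KSh 435,000, KSh 540,000, KSh 550,000, KSh 555,000, KSh 670,000; poverty gap index (FGT₁) = 0.221553.
Reduction = 0.421433 − 0.221553 = 0.1999.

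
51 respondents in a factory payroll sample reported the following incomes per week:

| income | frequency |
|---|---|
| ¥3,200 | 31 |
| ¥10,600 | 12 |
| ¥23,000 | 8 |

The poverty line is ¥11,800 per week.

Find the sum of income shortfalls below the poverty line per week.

¥281,000

Incomes under z: 31×¥3,200, 12×¥10,600 (q = 43 of N = 51).
Individual gaps: 31×(11800−3200) = 266600; 12×(11800−10600) = 14400.
Aggregate gap = ¥281,000.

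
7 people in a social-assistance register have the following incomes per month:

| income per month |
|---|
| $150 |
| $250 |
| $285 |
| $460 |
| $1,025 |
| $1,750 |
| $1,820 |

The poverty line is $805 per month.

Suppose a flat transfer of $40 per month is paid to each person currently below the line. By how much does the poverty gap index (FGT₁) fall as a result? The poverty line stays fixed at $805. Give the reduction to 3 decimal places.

Before: below the line — $150, $250, $285, $460; poverty gap index (FGT₁) = 0.36823.
After the $40 transfer: below the line — $190, $290, $325, $500; poverty gap index (FGT₁) = 0.33984.
Reduction = 0.36823 − 0.33984 = 0.028.

0.028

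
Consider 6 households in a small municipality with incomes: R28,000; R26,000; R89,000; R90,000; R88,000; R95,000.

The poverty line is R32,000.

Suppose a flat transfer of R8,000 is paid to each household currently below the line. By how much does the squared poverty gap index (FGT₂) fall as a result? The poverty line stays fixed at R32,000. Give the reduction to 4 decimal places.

Before: below the line — R26,000, R28,000; squared poverty gap index (FGT₂) = 0.008464.
After the R8,000 transfer: below the line — none; squared poverty gap index (FGT₂) = 0.000000.
Reduction = 0.008464 − 0.000000 = 0.0085.

0.0085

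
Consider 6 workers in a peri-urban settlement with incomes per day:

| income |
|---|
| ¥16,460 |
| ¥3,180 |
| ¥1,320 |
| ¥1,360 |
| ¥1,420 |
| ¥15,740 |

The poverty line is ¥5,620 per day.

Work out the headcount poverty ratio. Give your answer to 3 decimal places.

4 of the 6 workers have income below ¥5,620.
H = 4/6 = 0.667.

0.667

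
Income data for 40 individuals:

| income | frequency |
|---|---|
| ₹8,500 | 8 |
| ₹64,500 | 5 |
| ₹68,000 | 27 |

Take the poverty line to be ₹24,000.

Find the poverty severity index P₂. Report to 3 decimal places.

Incomes under z: 8×₹8,500 (q = 8 of N = 40).
Relative gaps: (24000−8500)/24000 = 0.6458 (×8).
Squared: 0.4171 (×8).
Sum = 3.336806; P₂ = 3.336806 / 40 = 0.083.

0.083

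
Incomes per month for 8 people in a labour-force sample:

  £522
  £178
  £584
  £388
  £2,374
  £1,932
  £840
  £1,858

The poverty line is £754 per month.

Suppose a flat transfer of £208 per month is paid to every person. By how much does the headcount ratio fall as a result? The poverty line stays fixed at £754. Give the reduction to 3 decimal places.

Before: below the line — £178, £388, £522, £584; headcount ratio = 0.50000.
After the £208 transfer: below the line — £386, £596, £730; headcount ratio = 0.37500.
Reduction = 0.50000 − 0.37500 = 0.125.

0.125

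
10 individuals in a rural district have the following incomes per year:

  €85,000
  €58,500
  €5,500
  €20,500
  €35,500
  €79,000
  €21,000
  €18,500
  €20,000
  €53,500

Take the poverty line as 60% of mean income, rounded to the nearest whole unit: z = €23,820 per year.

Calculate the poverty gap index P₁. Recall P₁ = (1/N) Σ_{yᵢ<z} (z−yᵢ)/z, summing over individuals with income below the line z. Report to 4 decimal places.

0.1411

Below the line: €5,500, €18,500, €20,000, €20,500, €21,000 (q = 5 of N = 10).
Shortfall ratios: (23820−5500)/23820 = 0.7691; (23820−18500)/23820 = 0.2233; (23820−20000)/23820 = 0.1604; (23820−20500)/23820 = 0.1394; (23820−21000)/23820 = 0.1184.
Sum of shortfalls = 1.410579; P₁ averages over all N: 1.410579 / 10 = 0.1411.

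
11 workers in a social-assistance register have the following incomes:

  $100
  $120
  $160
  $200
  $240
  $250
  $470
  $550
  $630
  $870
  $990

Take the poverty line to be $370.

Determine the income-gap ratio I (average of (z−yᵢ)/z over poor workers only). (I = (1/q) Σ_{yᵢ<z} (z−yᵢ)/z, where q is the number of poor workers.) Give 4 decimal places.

Incomes under z: $100, $120, $160, $200, $240, $250 (q = 6 of N = 11).
Relative gaps: 0.7297, 0.6757, 0.5676, 0.4595, 0.3514, 0.3243; sum = 3.108108.
I averages over the q = 6 poor units only: 3.108108 / 6 = 0.5180.

0.5180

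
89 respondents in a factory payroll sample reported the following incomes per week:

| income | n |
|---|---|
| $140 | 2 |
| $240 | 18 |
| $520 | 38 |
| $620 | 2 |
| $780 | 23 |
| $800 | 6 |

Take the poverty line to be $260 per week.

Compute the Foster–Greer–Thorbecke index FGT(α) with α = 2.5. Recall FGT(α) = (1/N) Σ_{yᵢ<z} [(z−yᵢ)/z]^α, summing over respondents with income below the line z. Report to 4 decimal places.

0.0036

Below z: 2×$140, 18×$240 (q = 20 of N = 89).
Shortfall ratios: (260−140)/260 = 0.4615 (×2); (260−240)/260 = 0.0769 (×18).
Raised to α = 2.5: 0.14472 (×2); 0.00164 (×18).
Sum = 0.318974; FGT(2.5) = 0.318974 / 89 = 0.0036.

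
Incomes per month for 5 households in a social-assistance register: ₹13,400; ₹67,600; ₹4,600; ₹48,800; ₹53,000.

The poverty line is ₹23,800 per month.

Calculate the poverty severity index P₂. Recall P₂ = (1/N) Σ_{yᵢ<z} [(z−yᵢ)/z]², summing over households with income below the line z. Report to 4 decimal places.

Incomes under z: ₹4,600, ₹13,400 (q = 2 of N = 5).
Normalized shortfalls: (23800−4600)/23800 = 0.8067; (23800−13400)/23800 = 0.4370.
Squared: 0.6508; 0.1909.
Sum = 0.841748; P₂ = 0.841748 / 5 = 0.1683.

0.1683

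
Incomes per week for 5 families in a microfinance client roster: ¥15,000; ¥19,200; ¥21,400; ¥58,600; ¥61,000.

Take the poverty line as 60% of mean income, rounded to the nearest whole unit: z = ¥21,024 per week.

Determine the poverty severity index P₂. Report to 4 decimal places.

Below the line: ¥15,000, ¥19,200 (q = 2 of N = 5).
Relative gaps: (21024−15000)/21024 = 0.2865; (21024−19200)/21024 = 0.0868.
Squared: 0.0821; 0.0075.
Sum = 0.089626; P₂ = 0.089626 / 5 = 0.0179.

0.0179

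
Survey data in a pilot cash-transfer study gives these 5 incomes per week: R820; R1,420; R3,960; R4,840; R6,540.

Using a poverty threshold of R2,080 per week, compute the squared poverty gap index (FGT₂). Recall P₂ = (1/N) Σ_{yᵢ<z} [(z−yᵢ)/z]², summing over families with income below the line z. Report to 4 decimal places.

0.0935

Below z: R820, R1,420 (q = 2 of N = 5).
Shortfall ratios: (2080−820)/2080 = 0.6058; (2080−1420)/2080 = 0.3173.
Squared: 0.3670; 0.1007.
Sum = 0.467641; P₂ = 0.467641 / 5 = 0.0935.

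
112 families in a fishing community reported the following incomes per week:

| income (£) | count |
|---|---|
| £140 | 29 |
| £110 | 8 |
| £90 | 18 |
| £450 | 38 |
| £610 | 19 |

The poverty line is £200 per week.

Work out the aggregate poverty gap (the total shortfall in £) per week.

£4,440

Below z: 18×£90, 8×£110, 29×£140 (q = 55 of N = 112).
Individual gaps: 18×(200−90) = 1980; 8×(200−110) = 720; 29×(200−140) = 1740.
Aggregate gap = £4,440.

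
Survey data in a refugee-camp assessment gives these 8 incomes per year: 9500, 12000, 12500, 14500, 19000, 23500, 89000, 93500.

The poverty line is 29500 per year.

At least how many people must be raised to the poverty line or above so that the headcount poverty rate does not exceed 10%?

6

6 of the 8 people are poor, so H = 6/8 = 0.750.
A headcount ratio of at most 10% allows at most ⌊0.10 × 8⌋ = 0 poor people.
So at least 6 − 0 = 6 must be lifted.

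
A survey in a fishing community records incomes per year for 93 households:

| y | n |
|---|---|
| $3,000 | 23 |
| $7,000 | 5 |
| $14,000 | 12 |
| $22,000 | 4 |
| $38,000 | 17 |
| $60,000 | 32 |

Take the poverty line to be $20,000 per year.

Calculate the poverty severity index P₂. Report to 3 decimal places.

Below the line: 23×$3,000, 5×$7,000, 12×$14,000 (q = 40 of N = 93).
Relative gaps: (20000−3000)/20000 = 0.8500 (×23); (20000−7000)/20000 = 0.6500 (×5); (20000−14000)/20000 = 0.3000 (×12).
Squared: 0.7225 (×23); 0.4225 (×5); 0.0900 (×12).
Sum = 19.810000; P₂ = 19.810000 / 93 = 0.213.

0.213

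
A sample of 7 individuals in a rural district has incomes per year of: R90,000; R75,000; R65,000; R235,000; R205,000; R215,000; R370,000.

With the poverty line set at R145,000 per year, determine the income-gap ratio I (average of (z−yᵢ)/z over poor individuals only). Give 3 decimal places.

Poor units: R65,000, R75,000, R90,000 (q = 3 of N = 7).
Relative gaps: 0.5517, 0.4828, 0.3793; sum = 1.413793.
The income-gap ratio divides by q (the poor only): 1.413793 / 3 = 0.471.

0.471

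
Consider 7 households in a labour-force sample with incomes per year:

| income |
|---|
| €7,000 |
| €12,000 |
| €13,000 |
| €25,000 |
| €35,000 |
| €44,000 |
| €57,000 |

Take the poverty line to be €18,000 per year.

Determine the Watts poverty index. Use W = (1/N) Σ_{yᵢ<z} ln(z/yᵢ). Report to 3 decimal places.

0.239

Incomes under z: €7,000, €12,000, €13,000 (q = 3 of N = 7).
ln(z/y) terms: ln(18000/7000) = 0.9445; ln(18000/12000) = 0.4055; ln(18000/13000) = 0.3254.
W = 1.675349 / 7 = 0.239.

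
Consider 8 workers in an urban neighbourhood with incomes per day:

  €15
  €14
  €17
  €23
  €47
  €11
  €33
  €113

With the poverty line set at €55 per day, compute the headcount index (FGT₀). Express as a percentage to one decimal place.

87.5%

7 of the 8 workers have income below €55.
H = 7/8 = 87.5%.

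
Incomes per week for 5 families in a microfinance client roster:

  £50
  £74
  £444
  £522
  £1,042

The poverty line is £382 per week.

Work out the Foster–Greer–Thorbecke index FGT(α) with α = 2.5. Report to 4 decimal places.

Poor units: £50, £74 (q = 2 of N = 5).
Relative gaps: (382−50)/382 = 0.8691; (382−74)/382 = 0.8063.
Raised to α = 2.5: 0.70419; 0.58374.
Sum = 1.287924; FGT(2.5) = 1.287924 / 5 = 0.2576.

0.2576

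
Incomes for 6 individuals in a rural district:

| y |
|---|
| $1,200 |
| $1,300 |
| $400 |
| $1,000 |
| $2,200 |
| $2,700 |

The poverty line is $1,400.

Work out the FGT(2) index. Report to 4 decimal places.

0.1029

Poor units: $400, $1,000, $1,200, $1,300 (q = 4 of N = 6).
Relative gaps: (1400−400)/1400 = 0.7143; (1400−1000)/1400 = 0.2857; (1400−1200)/1400 = 0.1429; (1400−1300)/1400 = 0.0714.
Squared: 0.5102; 0.0816; 0.0204; 0.0051.
Sum = 0.617347; P₂ = 0.617347 / 6 = 0.1029.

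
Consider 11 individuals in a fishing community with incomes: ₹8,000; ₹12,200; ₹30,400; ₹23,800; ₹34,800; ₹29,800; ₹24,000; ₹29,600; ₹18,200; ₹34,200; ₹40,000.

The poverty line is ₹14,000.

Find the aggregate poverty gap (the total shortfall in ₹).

₹7,800

Incomes under z: ₹8,000, ₹12,200 (q = 2 of N = 11).
Individual gaps: 14000−8000 = 6000; 14000−12200 = 1800.
Aggregate gap = ₹7,800.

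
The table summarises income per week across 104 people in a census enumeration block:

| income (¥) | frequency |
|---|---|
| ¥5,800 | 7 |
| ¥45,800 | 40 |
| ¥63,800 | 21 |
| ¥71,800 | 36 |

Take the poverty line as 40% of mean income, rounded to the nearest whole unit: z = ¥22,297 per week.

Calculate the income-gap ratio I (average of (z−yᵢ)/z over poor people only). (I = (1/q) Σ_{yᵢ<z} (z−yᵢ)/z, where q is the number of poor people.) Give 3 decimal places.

Incomes under z: 7×¥5,800 (q = 7 of N = 104).
Relative gaps: 0.7399 (×7); sum = 5.179127.
The income-gap ratio divides by q (the poor only): 5.179127 / 7 = 0.740.

0.740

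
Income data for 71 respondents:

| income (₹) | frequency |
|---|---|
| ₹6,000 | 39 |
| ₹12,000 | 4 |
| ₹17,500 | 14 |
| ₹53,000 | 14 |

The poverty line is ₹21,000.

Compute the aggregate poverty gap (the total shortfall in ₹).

Incomes under z: 39×₹6,000, 4×₹12,000, 14×₹17,500 (q = 57 of N = 71).
Individual gaps: 39×(21000−6000) = 585000; 4×(21000−12000) = 36000; 14×(21000−17500) = 49000.
Aggregate gap = ₹670,000.

₹670,000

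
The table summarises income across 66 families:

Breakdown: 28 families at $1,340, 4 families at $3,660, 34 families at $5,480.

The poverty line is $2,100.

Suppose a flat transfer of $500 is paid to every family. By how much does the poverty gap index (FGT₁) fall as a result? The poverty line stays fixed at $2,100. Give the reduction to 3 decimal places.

Before: below the line — 28×$1,340; poverty gap index (FGT₁) = 0.15354.
After the $500 transfer: below the line — 28×$1,840; poverty gap index (FGT₁) = 0.05253.
Reduction = 0.15354 − 0.05253 = 0.101.

0.101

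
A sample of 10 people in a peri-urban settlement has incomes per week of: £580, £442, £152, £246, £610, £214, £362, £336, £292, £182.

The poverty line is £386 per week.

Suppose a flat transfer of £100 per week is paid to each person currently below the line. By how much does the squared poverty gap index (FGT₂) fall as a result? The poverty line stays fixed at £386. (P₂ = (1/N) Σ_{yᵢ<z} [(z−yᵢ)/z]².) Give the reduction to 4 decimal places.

Before: below the line — £152, £182, £214, £246, £292, £336, £362; squared poverty gap index (FGT₂) = 0.105686.
After the £100 transfer: below the line — £252, £282, £314, £346; squared poverty gap index (FGT₂) = 0.023864.
Reduction = 0.105686 − 0.023864 = 0.0818.

0.0818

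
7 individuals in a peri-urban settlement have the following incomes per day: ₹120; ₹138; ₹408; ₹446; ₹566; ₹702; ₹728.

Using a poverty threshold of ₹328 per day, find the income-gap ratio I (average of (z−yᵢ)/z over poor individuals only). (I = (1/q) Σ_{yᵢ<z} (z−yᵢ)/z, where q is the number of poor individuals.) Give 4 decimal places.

Below the line: ₹120, ₹138 (q = 2 of N = 7).
Shortfall ratios (z−y)/z: 0.6341, 0.5793; sum = 1.213415.
The income-gap ratio divides by q (the poor only): 1.213415 / 2 = 0.6067.

0.6067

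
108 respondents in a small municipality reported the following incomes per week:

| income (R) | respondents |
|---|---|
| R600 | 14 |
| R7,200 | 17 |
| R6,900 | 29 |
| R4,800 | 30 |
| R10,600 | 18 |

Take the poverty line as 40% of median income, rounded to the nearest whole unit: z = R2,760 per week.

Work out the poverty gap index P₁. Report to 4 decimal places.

Poor units: 14×R600 (q = 14 of N = 108).
Normalized shortfalls: (2760−600)/2760 = 0.7826 (×14).
Sum of shortfalls = 10.956522; P₁ averages over all N: 10.956522 / 108 = 0.1014.

0.1014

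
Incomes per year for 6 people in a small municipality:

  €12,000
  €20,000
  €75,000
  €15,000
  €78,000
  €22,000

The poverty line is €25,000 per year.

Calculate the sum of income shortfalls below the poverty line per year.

€31,000

Incomes under z: €12,000, €15,000, €20,000, €22,000 (q = 4 of N = 6).
Individual gaps: 25000−12000 = 13000; 25000−15000 = 10000; 25000−20000 = 5000; 25000−22000 = 3000.
Aggregate gap = €31,000.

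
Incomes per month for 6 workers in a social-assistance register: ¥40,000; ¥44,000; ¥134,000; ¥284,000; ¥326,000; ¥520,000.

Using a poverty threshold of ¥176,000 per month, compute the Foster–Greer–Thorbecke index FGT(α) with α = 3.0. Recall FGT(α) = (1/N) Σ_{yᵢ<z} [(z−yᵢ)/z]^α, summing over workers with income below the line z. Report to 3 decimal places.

Below z: ¥40,000, ¥44,000, ¥134,000 (q = 3 of N = 6).
Shortfall ratios: (176000−40000)/176000 = 0.7727; (176000−44000)/176000 = 0.7500; (176000−134000)/176000 = 0.2386.
Raised to α = 3.0: 0.46140; 0.42188; 0.01359.
Sum = 0.896866; FGT(3.0) = 0.896866 / 6 = 0.149.

0.149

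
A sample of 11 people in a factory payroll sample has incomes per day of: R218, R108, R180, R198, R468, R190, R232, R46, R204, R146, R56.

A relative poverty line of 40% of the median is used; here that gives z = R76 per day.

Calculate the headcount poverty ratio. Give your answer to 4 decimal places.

2 of the 11 people have income below R76.
H = 2/11 = 0.1818.

0.1818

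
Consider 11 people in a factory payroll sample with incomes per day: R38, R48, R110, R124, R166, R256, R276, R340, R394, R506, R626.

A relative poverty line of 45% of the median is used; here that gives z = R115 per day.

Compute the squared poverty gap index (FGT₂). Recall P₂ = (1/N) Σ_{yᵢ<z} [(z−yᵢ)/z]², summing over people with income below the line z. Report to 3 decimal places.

Below z: R38, R48, R110 (q = 3 of N = 11).
Shortfall ratios: (115−38)/115 = 0.6696; (115−48)/115 = 0.5826; (115−110)/115 = 0.0435.
Squared: 0.4483; 0.3394; 0.0019.
Sum = 0.789641; P₂ = 0.789641 / 11 = 0.072.

0.072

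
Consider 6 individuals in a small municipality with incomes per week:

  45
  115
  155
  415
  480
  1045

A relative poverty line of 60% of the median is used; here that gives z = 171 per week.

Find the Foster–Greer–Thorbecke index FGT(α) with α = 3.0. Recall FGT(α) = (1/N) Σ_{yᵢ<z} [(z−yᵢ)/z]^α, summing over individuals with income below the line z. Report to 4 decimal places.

Incomes under z: 45, 115, 155 (q = 3 of N = 6).
Relative gaps: (171−45)/171 = 0.7368; (171−115)/171 = 0.3275; (171−155)/171 = 0.0936.
Raised to α = 3.0: 0.40006; 0.03512; 0.00082.
Sum = 0.435999; FGT(3.0) = 0.435999 / 6 = 0.0727.

0.0727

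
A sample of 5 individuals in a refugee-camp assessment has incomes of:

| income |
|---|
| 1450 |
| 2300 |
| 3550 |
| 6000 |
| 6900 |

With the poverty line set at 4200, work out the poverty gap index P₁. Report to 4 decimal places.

0.2524

Below z: 1450, 2300, 3550 (q = 3 of N = 5).
Normalized shortfalls: (4200−1450)/4200 = 0.6548; (4200−2300)/4200 = 0.4524; (4200−3550)/4200 = 0.1548.
Σ = 1.261905. Dividing by the full population N = 5 gives P₁ = 0.2524.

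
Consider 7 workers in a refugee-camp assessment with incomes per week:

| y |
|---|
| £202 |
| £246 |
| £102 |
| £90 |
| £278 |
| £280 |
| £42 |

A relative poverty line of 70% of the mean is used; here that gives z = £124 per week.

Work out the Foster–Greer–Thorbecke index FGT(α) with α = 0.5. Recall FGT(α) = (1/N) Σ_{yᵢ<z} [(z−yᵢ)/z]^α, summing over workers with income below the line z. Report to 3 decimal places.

0.251

Below the line: £42, £90, £102 (q = 3 of N = 7).
Gap ratios (z−y)/z: (124−42)/124 = 0.6613; (124−90)/124 = 0.2742; (124−102)/124 = 0.1774.
Raised to α = 0.5: 0.81320; 0.52363; 0.42121.
Sum = 1.758044; FGT(0.5) = 1.758044 / 7 = 0.251.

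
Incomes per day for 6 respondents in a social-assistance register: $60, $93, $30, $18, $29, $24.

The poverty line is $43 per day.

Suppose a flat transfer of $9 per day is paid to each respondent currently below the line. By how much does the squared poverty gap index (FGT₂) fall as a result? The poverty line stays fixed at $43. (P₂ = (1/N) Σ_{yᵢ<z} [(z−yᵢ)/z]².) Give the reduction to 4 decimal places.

Before: below the line — $18, $24, $29, $30; squared poverty gap index (FGT₂) = 0.121778.
After the $9 transfer: below the line — $27, $33, $38, $39; squared poverty gap index (FGT₂) = 0.035785.
Reduction = 0.121778 − 0.035785 = 0.0860.

0.0860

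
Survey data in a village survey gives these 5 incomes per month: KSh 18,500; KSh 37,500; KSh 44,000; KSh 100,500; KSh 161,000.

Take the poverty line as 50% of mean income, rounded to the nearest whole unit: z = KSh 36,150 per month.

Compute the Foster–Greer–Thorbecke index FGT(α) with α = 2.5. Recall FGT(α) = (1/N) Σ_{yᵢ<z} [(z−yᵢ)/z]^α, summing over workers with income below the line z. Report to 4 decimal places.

0.0333

Incomes under z: KSh 18,500 (q = 1 of N = 5).
Gap ratios (z−y)/z: (36150−18500)/36150 = 0.4882.
Raised to α = 2.5: 0.16657.
Sum = 0.166568; FGT(2.5) = 0.166568 / 5 = 0.0333.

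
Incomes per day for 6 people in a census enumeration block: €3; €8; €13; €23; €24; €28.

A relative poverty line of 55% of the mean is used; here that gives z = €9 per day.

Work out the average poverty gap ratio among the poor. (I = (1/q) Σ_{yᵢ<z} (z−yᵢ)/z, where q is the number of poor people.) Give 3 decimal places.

0.389

Incomes under z: €3, €8 (q = 2 of N = 6).
Relative gaps: 0.6667, 0.1111; sum = 0.777778.
The income-gap ratio divides by q (the poor only): 0.777778 / 2 = 0.389.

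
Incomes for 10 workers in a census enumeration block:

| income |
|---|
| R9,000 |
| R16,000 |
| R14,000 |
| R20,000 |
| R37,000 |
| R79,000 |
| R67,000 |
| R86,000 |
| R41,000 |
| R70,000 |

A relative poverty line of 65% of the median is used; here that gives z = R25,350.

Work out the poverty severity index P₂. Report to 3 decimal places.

0.080

Incomes under z: R9,000, R14,000, R16,000, R20,000 (q = 4 of N = 10).
Relative gaps: (25350−9000)/25350 = 0.6450; (25350−14000)/25350 = 0.4477; (25350−16000)/25350 = 0.3688; (25350−20000)/25350 = 0.2110.
Squared: 0.4160; 0.2005; 0.1360; 0.0445.
Sum = 0.797031; P₂ = 0.797031 / 10 = 0.080.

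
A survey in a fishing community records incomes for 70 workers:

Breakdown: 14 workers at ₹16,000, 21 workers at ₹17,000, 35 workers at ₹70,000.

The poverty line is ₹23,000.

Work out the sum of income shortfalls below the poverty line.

₹224,000

Below z: 14×₹16,000, 21×₹17,000 (q = 35 of N = 70).
Individual gaps: 14×(23000−16000) = 98000; 21×(23000−17000) = 126000.
Aggregate gap = ₹224,000.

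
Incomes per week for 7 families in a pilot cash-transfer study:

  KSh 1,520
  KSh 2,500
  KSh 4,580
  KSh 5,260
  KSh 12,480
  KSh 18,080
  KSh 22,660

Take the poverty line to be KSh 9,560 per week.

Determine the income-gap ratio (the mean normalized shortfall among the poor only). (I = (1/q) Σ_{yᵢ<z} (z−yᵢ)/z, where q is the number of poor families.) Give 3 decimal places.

Incomes under z: KSh 1,520, KSh 2,500, KSh 4,580, KSh 5,260 (q = 4 of N = 7).
Shortfall ratios (z−y)/z: 0.8410, 0.7385, 0.5209, 0.4498; sum = 2.550209.
I averages over the q = 4 poor units only: 2.550209 / 4 = 0.638.

0.638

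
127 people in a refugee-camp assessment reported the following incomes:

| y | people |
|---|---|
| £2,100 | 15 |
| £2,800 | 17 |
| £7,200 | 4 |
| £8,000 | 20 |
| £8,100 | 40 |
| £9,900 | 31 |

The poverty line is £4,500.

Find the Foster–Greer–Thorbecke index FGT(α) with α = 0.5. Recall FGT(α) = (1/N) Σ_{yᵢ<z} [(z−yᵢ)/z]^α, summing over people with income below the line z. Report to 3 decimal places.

Below z: 15×£2,100, 17×£2,800 (q = 32 of N = 127).
Normalized shortfalls: (4500−2100)/4500 = 0.5333 (×15); (4500−2800)/4500 = 0.3778 (×17).
Raised to α = 0.5: 0.73030 (×15); 0.61464 (×17).
Sum = 21.403268; FGT(0.5) = 21.403268 / 127 = 0.169.

0.169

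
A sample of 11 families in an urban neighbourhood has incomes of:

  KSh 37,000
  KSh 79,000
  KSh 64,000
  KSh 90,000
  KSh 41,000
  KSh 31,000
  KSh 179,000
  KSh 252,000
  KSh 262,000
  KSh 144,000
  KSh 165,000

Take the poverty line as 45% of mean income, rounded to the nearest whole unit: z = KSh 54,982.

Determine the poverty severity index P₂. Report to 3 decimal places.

0.033

Below the line: KSh 31,000, KSh 37,000, KSh 41,000 (q = 3 of N = 11).
Normalized shortfalls: (54982−31000)/54982 = 0.4362; (54982−37000)/54982 = 0.3271; (54982−41000)/54982 = 0.2543.
Squared: 0.1903; 0.1070; 0.0647.
Sum = 0.361885; P₂ = 0.361885 / 11 = 0.033.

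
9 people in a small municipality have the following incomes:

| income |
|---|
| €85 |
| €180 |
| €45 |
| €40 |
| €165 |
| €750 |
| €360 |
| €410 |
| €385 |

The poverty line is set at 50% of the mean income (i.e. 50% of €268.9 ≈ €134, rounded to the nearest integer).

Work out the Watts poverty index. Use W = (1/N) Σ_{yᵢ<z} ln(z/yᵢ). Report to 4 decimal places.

0.3061

Below z: €40, €45, €85 (q = 3 of N = 9).
ln(z/y) terms: ln(134/40) = 1.2090; ln(134/45) = 1.0912; ln(134/85) = 0.4552.
W = 2.755326 / 9 = 0.3061.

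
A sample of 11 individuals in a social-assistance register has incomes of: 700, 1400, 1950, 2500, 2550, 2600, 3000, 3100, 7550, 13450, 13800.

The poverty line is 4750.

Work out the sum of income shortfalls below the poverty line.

Below z: 700, 1400, 1950, 2500, 2550, 2600, 3000, 3100 (q = 8 of N = 11).
Individual gaps: 4750−700 = 4050; 4750−1400 = 3350; 4750−1950 = 2800; 4750−2500 = 2250; 4750−2550 = 2200; 4750−2600 = 2150; 4750−3000 = 1750; 4750−3100 = 1650.
Aggregate gap = 20200.

20200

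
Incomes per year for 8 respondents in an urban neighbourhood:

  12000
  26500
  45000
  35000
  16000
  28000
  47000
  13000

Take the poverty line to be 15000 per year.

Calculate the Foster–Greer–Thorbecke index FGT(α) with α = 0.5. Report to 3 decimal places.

0.102

Poor units: 12000, 13000 (q = 2 of N = 8).
Gap ratios (z−y)/z: (15000−12000)/15000 = 0.2000; (15000−13000)/15000 = 0.1333.
Raised to α = 0.5: 0.44721; 0.36515.
Sum = 0.812362; FGT(0.5) = 0.812362 / 8 = 0.102.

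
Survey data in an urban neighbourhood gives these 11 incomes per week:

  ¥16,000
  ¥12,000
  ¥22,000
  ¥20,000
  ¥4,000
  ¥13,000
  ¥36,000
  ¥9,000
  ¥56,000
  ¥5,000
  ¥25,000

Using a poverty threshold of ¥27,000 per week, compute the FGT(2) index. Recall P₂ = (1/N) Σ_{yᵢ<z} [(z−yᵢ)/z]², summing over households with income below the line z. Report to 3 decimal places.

Poor units: ¥4,000, ¥5,000, ¥9,000, ¥12,000, ¥13,000, ¥16,000, ¥20,000, ¥22,000, ¥25,000 (q = 9 of N = 11).
Shortfall ratios: (27000−4000)/27000 = 0.8519; (27000−5000)/27000 = 0.8148; (27000−9000)/27000 = 0.6667; (27000−12000)/27000 = 0.5556; (27000−13000)/27000 = 0.5185; (27000−16000)/27000 = 0.4074; (27000−20000)/27000 = 0.2593; (27000−22000)/27000 = 0.1852; (27000−25000)/27000 = 0.0741.
Squared: 0.7257; 0.6639; 0.4444; 0.3086; 0.2689; 0.1660; 0.0672; 0.0343; 0.0055.
Sum = 2.684499; P₂ = 2.684499 / 11 = 0.244.

0.244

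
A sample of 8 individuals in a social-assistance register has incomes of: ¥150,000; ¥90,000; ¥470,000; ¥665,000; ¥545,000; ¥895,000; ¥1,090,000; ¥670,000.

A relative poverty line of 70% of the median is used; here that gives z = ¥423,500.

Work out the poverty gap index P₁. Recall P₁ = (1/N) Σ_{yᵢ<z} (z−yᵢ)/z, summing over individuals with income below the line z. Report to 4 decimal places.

Below the line: ¥90,000, ¥150,000 (q = 2 of N = 8).
Relative gaps: (423500−90000)/423500 = 0.7875; (423500−150000)/423500 = 0.6458.
Σ = 1.433294. Dividing by the full population N = 8 gives P₁ = 0.1792.

0.1792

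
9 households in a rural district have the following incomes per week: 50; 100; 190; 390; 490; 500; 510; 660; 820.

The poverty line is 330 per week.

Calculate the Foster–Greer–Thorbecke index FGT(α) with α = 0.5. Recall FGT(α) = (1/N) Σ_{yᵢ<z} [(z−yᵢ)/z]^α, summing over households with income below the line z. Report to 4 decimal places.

0.2675

Incomes under z: 50, 100, 190 (q = 3 of N = 9).
Shortfall ratios: (330−50)/330 = 0.8485; (330−100)/330 = 0.6970; (330−190)/330 = 0.4242.
Raised to α = 0.5: 0.92113; 0.83485; 0.65134.
Sum = 2.407318; FGT(0.5) = 2.407318 / 9 = 0.2675.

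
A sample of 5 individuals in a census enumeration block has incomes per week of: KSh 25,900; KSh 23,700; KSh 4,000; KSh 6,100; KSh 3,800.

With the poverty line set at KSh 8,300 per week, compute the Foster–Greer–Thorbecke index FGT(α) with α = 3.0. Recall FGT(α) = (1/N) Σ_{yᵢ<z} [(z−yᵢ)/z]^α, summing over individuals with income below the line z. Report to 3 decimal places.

0.063

Below the line: KSh 3,800, KSh 4,000, KSh 6,100 (q = 3 of N = 5).
Shortfall ratios: (8300−3800)/8300 = 0.5422; (8300−4000)/8300 = 0.5181; (8300−6100)/8300 = 0.2651.
Raised to α = 3.0: 0.15937; 0.13905; 0.01862.
Sum = 0.317041; FGT(3.0) = 0.317041 / 5 = 0.063.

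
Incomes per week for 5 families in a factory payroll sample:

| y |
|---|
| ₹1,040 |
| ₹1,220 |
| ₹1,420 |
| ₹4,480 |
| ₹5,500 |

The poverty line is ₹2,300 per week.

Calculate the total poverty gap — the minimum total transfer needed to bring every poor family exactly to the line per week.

Below z: ₹1,040, ₹1,220, ₹1,420 (q = 3 of N = 5).
Individual gaps: 2300−1040 = 1260; 2300−1220 = 1080; 2300−1420 = 880.
Aggregate gap = ₹3,220.

₹3,220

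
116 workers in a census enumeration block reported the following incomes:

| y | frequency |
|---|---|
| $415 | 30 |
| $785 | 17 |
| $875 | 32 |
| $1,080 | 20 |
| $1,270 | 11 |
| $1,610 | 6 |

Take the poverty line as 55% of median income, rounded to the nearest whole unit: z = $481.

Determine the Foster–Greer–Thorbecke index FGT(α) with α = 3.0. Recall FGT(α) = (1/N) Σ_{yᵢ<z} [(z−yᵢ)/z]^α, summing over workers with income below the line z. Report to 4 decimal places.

Below z: 30×$415 (q = 30 of N = 116).
Shortfall ratios: (481−415)/481 = 0.1372 (×30).
Raised to α = 3.0: 0.00258 (×30).
Sum = 0.077503; FGT(3.0) = 0.077503 / 116 = 0.0007.

0.0007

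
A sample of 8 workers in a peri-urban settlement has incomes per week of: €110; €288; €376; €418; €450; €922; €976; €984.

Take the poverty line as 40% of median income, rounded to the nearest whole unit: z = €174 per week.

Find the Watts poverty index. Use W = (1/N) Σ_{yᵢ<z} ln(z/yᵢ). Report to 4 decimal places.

Incomes under z: €110 (q = 1 of N = 8).
Log shortfalls: ln(174/110) = 0.4586.
W = 0.458575 / 8 = 0.0573.

0.0573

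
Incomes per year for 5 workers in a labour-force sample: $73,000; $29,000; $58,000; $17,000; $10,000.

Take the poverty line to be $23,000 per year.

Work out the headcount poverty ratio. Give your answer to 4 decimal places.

0.4000

2 of the 5 workers have income below $23,000.
H = 2/5 = 0.4000.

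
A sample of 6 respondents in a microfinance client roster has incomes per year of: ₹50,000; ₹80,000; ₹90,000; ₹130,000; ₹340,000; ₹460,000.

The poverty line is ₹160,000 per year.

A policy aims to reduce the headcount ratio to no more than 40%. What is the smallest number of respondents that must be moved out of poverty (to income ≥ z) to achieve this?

4 of the 6 respondents are poor, so H = 4/6 = 0.667.
A headcount ratio of at most 40% allows at most ⌊0.40 × 6⌋ = 2 poor respondents.
So at least 4 − 2 = 2 must be lifted.

2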